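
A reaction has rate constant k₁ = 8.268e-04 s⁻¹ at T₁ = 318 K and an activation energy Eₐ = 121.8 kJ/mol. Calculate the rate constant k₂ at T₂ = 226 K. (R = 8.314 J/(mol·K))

5.925e-12 s⁻¹

Step 1: Use the two-temperature Arrhenius form: ln(k₂/k₁) = -Eₐ/R × (1/T₂ - 1/T₁)
Step 2: Convert Eₐ to J/mol: 121.8 kJ/mol = 121800 J/mol
Step 3: 1/T₂ - 1/T₁ = 1/226 - 1/318 = 1.280125e-03 K⁻¹
Step 4: ln(k₂/k₁) = -121800/8.314 × 1.280125e-03 = -18.75382
Step 5: k₂ = k₁ × exp(-18.75382) = 8.268e-04 × 7.16670e-09 = 5.925e-12 s⁻¹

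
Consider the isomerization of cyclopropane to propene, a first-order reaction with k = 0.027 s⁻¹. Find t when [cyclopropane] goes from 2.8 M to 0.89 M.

42.45 s

Step 1: For first-order: t = ln([cyclopropane]₀/[cyclopropane])/k
Step 2: t = ln(2.8/0.89)/0.027
Step 3: t = ln(3.146)/0.027
Step 4: t = 1.146/0.027 = 42.45 s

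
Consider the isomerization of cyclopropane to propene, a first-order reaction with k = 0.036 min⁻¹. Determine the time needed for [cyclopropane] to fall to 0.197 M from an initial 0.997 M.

45.04 min

Step 1: For first-order: t = ln([cyclopropane]₀/[cyclopropane])/k
Step 2: t = ln(0.997/0.197)/0.036
Step 3: t = ln(5.061)/0.036
Step 4: t = 1.622/0.036 = 45.04 min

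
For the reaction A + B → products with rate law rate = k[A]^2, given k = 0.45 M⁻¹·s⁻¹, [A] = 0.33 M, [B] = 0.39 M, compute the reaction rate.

0.04901 M/s

Step 1: The rate law is rate = k[A]^2
Step 2: Note that the rate does not depend on [B] (zero order in B).
Step 3: rate = 0.45 × (0.33)^2 = 0.049005 M/s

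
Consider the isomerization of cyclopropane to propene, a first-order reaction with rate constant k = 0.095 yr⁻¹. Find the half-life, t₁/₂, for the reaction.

7.296 yr

Step 1: For a first-order reaction, t₁/₂ = ln(2)/k
Step 2: t₁/₂ = ln(2)/0.095
Step 3: t₁/₂ = 0.6931/0.095 = 7.296 yr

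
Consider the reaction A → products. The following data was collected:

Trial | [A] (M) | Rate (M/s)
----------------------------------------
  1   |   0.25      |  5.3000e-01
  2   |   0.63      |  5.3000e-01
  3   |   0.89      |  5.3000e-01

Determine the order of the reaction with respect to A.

zeroth order (0)

Step 1: Compare trials - when concentration changes, rate stays constant.
Step 2: rate₂/rate₁ = 5.3000e-01/5.3000e-01 = 1
Step 3: [A]₂/[A]₁ = 0.63/0.25 = 2.52
Step 4: Since rate ratio ≈ (conc ratio)^0, the reaction is zeroth order.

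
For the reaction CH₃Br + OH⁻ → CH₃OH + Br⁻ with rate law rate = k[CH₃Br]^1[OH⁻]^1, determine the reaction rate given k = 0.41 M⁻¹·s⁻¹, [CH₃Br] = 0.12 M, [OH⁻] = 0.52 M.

0.02558 M/s

Step 1: The rate law is rate = k[CH₃Br]^1[OH⁻]^1
Step 2: Substitute: rate = 0.41 × (0.12)^1 × (0.52)^1
Step 3: rate = 0.41 × 0.12 × 0.52 = 0.025584 M/s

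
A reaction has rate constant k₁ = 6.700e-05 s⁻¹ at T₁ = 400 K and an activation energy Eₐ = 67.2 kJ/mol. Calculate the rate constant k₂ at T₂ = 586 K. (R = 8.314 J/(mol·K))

4.088e-02 s⁻¹

Step 1: Use the two-temperature Arrhenius form: ln(k₂/k₁) = -Eₐ/R × (1/T₂ - 1/T₁)
Step 2: Convert Eₐ to J/mol: 67.2 kJ/mol = 67200 J/mol
Step 3: 1/T₂ - 1/T₁ = 1/586 - 1/400 = -7.935154e-04 K⁻¹
Step 4: ln(k₂/k₁) = -67200/8.314 × -7.935154e-04 = 6.41379
Step 5: k₂ = k₁ × exp(6.41379) = 6.700e-05 × 6.10202e+02 = 4.088e-02 s⁻¹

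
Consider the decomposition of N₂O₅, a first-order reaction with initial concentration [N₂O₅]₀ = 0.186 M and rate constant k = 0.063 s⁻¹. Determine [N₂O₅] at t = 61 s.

0.003986 M

Step 1: For a first-order reaction: [N₂O₅] = [N₂O₅]₀ × e^(-kt)
Step 2: [N₂O₅] = 0.186 × e^(-0.063 × 61)
Step 3: [N₂O₅] = 0.186 × e^(-3.843)
Step 4: [N₂O₅] = 0.186 × 0.0214292 = 0.003986 M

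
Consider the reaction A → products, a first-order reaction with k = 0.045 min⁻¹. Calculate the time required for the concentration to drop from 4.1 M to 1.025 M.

30.81 min

Step 1: For first-order: t = ln([A]₀/[A])/k
Step 2: t = ln(4.1/1.025)/0.045
Step 3: t = ln(4)/0.045
Step 4: t = 1.386/0.045 = 30.81 min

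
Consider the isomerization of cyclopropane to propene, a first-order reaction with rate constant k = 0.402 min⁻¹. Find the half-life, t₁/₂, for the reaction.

1.724 min

Step 1: For a first-order reaction, t₁/₂ = ln(2)/k
Step 2: t₁/₂ = ln(2)/0.402
Step 3: t₁/₂ = 0.6931/0.402 = 1.724 min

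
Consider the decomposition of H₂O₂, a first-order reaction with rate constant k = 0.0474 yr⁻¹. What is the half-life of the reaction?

14.62 yr

Step 1: For a first-order reaction, t₁/₂ = ln(2)/k
Step 2: t₁/₂ = ln(2)/0.0474
Step 3: t₁/₂ = 0.6931/0.0474 = 14.62 yr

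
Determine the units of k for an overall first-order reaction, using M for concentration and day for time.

day⁻¹

Step 1: For overall order n, rate = k × (concentration)^n.
Step 2: Rate has units M·day⁻¹; concentration term has units M^1.
Step 3: k = rate / (concentration)^n, so units of k = M^(1-1)·day⁻¹ = day⁻¹.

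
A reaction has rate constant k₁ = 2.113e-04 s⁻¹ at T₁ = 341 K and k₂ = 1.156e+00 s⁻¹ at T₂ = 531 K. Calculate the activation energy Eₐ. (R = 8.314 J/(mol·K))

68.2 kJ/mol

Step 1: Use the two-temperature Arrhenius form: ln(k₂/k₁) = -Eₐ/R × (1/T₂ - 1/T₁)
Step 2: ln(k₂/k₁) = ln(1.156e+00/2.113e-04) = ln(5470.89) = 8.6072
Step 3: 1/T₂ - 1/T₁ = 1/531 - 1/341 = -1.049312e-03 K⁻¹
Step 4: Eₐ = -R × ln(k₂/k₁) / (1/T₂ - 1/T₁) = -8.314 × 8.6072 / -1.049312e-03
Step 5: Eₐ = 6.8197e+04 J/mol = 68.2 kJ/mol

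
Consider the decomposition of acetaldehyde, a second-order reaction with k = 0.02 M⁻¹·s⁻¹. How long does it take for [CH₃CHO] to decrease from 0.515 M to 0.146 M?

245.4 s

Step 1: For second-order: t = (1/[CH₃CHO] - 1/[CH₃CHO]₀)/k
Step 2: t = (1/0.146 - 1/0.515)/0.02
Step 3: t = (6.849 - 1.942)/0.02
Step 4: t = 4.908/0.02 = 245.4 s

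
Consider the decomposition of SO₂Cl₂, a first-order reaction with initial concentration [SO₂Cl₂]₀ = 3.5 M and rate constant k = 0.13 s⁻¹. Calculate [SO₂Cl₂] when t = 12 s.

0.7355 M

Step 1: For a first-order reaction: [SO₂Cl₂] = [SO₂Cl₂]₀ × e^(-kt)
Step 2: [SO₂Cl₂] = 3.5 × e^(-0.13 × 12)
Step 3: [SO₂Cl₂] = 3.5 × e^(-1.56)
Step 4: [SO₂Cl₂] = 3.5 × 0.210136 = 0.7355 M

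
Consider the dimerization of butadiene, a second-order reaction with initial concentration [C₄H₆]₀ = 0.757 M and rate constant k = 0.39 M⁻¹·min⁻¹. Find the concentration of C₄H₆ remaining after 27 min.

0.08438 M

Step 1: For a second-order reaction: 1/[C₄H₆] = 1/[C₄H₆]₀ + kt
Step 2: 1/[C₄H₆] = 1/0.757 + 0.39 × 27
Step 3: 1/[C₄H₆] = 1.321 + 10.53 = 11.85
Step 4: [C₄H₆] = 1/11.85 = 0.08438 M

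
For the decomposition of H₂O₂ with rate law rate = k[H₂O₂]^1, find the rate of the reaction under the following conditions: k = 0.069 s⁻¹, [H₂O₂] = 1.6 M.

0.1104 M/s

Step 1: Identify the rate law: rate = k[H₂O₂]^1
Step 2: Substitute values: rate = 0.069 × (1.6)^1
Step 3: Calculate: rate = 0.069 × 1.6 = 0.1104 M/s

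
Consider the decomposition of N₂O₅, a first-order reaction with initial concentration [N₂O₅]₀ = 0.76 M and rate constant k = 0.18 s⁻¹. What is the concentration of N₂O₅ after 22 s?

0.01449 M

Step 1: For a first-order reaction: [N₂O₅] = [N₂O₅]₀ × e^(-kt)
Step 2: [N₂O₅] = 0.76 × e^(-0.18 × 22)
Step 3: [N₂O₅] = 0.76 × e^(-3.96)
Step 4: [N₂O₅] = 0.76 × 0.0190631 = 0.01449 M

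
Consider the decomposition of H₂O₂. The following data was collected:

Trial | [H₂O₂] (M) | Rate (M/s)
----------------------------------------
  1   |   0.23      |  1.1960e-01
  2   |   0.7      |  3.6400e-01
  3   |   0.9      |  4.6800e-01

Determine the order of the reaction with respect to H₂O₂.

first order (1)

Step 1: Compare trials to find order n where rate₂/rate₁ = ([H₂O₂]₂/[H₂O₂]₁)^n
Step 2: rate₂/rate₁ = 3.6400e-01/1.1960e-01 = 3.043
Step 3: [H₂O₂]₂/[H₂O₂]₁ = 0.7/0.23 = 3.043
Step 4: n = ln(3.043)/ln(3.043) = 1.00 ≈ 1
Step 5: The reaction is first order in H₂O₂.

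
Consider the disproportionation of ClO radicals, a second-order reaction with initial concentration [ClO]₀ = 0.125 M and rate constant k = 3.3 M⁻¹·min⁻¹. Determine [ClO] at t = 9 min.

0.02653 M

Step 1: For a second-order reaction: 1/[ClO] = 1/[ClO]₀ + kt
Step 2: 1/[ClO] = 1/0.125 + 3.3 × 9
Step 3: 1/[ClO] = 8 + 29.7 = 37.7
Step 4: [ClO] = 1/37.7 = 0.02653 M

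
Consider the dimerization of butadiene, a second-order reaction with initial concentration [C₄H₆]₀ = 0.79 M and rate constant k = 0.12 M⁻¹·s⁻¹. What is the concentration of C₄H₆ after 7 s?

0.4749 M

Step 1: For a second-order reaction: 1/[C₄H₆] = 1/[C₄H₆]₀ + kt
Step 2: 1/[C₄H₆] = 1/0.79 + 0.12 × 7
Step 3: 1/[C₄H₆] = 1.266 + 0.84 = 2.106
Step 4: [C₄H₆] = 1/2.106 = 0.4749 M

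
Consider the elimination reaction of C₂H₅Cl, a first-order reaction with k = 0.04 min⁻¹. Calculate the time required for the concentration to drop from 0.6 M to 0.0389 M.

68.4 min

Step 1: For first-order: t = ln([C₂H₅Cl]₀/[C₂H₅Cl])/k
Step 2: t = ln(0.6/0.0389)/0.04
Step 3: t = ln(15.42)/0.04
Step 4: t = 2.736/0.04 = 68.4 min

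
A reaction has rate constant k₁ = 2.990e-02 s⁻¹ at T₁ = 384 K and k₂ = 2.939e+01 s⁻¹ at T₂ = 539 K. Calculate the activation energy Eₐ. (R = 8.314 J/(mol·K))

76.5 kJ/mol

Step 1: Use the two-temperature Arrhenius form: ln(k₂/k₁) = -Eₐ/R × (1/T₂ - 1/T₁)
Step 2: ln(k₂/k₁) = ln(2.939e+01/2.990e-02) = ln(982.943) = 6.89055
Step 3: 1/T₂ - 1/T₁ = 1/539 - 1/384 = -7.488791e-04 K⁻¹
Step 4: Eₐ = -R × ln(k₂/k₁) / (1/T₂ - 1/T₁) = -8.314 × 6.89055 / -7.488791e-04
Step 5: Eₐ = 7.6498e+04 J/mol = 76.5 kJ/mol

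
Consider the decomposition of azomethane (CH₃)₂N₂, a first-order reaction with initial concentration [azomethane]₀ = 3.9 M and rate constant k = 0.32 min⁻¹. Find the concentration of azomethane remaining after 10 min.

0.159 M

Step 1: For a first-order reaction: [azomethane] = [azomethane]₀ × e^(-kt)
Step 2: [azomethane] = 3.9 × e^(-0.32 × 10)
Step 3: [azomethane] = 3.9 × e^(-3.2)
Step 4: [azomethane] = 3.9 × 0.0407622 = 0.159 M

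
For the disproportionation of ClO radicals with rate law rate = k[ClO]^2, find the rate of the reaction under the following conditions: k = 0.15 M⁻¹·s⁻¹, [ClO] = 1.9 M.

0.5415 M/s

Step 1: Identify the rate law: rate = k[ClO]^2
Step 2: Substitute values: rate = 0.15 × (1.9)^2
Step 3: Calculate: rate = 0.15 × 3.61 = 0.5415 M/s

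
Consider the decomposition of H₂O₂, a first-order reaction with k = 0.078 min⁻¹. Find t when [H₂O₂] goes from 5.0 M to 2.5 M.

8.887 min

Step 1: For first-order: t = ln([H₂O₂]₀/[H₂O₂])/k
Step 2: t = ln(5.0/2.5)/0.078
Step 3: t = ln(2)/0.078
Step 4: t = 0.6931/0.078 = 8.887 min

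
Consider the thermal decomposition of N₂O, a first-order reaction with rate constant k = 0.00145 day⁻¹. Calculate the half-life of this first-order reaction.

478 day

Step 1: For a first-order reaction, t₁/₂ = ln(2)/k
Step 2: t₁/₂ = ln(2)/0.00145
Step 3: t₁/₂ = 0.6931/0.00145 = 478 day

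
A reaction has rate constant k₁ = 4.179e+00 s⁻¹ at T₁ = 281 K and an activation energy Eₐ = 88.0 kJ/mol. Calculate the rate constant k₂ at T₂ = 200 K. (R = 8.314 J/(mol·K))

9.903e-07 s⁻¹

Step 1: Use the two-temperature Arrhenius form: ln(k₂/k₁) = -Eₐ/R × (1/T₂ - 1/T₁)
Step 2: Convert Eₐ to J/mol: 88.0 kJ/mol = 88000 J/mol
Step 3: 1/T₂ - 1/T₁ = 1/200 - 1/281 = 1.441281e-03 K⁻¹
Step 4: ln(k₂/k₁) = -88000/8.314 × 1.441281e-03 = -15.25532
Step 5: k₂ = k₁ × exp(-15.25532) = 4.179e+00 × 2.36973e-07 = 9.903e-07 s⁻¹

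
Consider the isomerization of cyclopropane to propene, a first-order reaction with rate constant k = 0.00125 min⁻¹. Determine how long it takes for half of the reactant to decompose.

554.5 min

Step 1: For a first-order reaction, t₁/₂ = ln(2)/k
Step 2: t₁/₂ = ln(2)/0.00125
Step 3: t₁/₂ = 0.6931/0.00125 = 554.5 min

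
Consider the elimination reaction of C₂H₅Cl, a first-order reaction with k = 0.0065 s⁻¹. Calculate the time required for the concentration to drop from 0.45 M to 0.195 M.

128.7 s

Step 1: For first-order: t = ln([C₂H₅Cl]₀/[C₂H₅Cl])/k
Step 2: t = ln(0.45/0.195)/0.0065
Step 3: t = ln(2.308)/0.0065
Step 4: t = 0.8362/0.0065 = 128.7 s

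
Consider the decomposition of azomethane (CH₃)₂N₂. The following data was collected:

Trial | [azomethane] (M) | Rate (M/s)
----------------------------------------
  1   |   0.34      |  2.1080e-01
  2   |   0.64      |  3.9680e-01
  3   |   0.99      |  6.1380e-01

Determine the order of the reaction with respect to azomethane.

first order (1)

Step 1: Compare trials to find order n where rate₂/rate₁ = ([azomethane]₂/[azomethane]₁)^n
Step 2: rate₂/rate₁ = 3.9680e-01/2.1080e-01 = 1.882
Step 3: [azomethane]₂/[azomethane]₁ = 0.64/0.34 = 1.882
Step 4: n = ln(1.882)/ln(1.882) = 1.00 ≈ 1
Step 5: The reaction is first order in azomethane.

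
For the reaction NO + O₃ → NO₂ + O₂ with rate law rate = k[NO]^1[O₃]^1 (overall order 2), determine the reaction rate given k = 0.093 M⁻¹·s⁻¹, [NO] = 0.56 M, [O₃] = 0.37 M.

0.01927 M/s

Step 1: The rate law is rate = k[NO]^1[O₃]^1, overall order = 1+1 = 2
Step 2: Substitute values: rate = 0.093 × (0.56)^1 × (0.37)^1
Step 3: rate = 0.093 × 0.56 × 0.37 = 0.0192696 M/s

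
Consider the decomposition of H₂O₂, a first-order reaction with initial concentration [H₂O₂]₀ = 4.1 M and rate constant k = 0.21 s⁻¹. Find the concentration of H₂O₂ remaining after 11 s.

0.407 M

Step 1: For a first-order reaction: [H₂O₂] = [H₂O₂]₀ × e^(-kt)
Step 2: [H₂O₂] = 4.1 × e^(-0.21 × 11)
Step 3: [H₂O₂] = 4.1 × e^(-2.31)
Step 4: [H₂O₂] = 4.1 × 0.0992613 = 0.407 M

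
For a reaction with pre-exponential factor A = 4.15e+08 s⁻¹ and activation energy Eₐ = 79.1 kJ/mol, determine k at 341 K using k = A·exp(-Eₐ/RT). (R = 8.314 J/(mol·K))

3.17e-04 s⁻¹

Step 1: Use the Arrhenius equation: k = A × exp(-Eₐ/RT)
Step 2: Convert Eₐ to J/mol: 79.1 kJ/mol = 79100 J/mol
Step 3: Calculate the exponent: -Eₐ/(RT) = -79100/(8.314 × 341) = -27.90051
Step 4: k = 4.15e+08 × exp(-27.90051)
Step 5: k = 4.15e+08 × 7.63770e-13 = 3.1696e-04 s⁻¹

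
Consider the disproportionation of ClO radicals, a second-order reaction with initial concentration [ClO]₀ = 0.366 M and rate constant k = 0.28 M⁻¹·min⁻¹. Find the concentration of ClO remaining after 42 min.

0.069 M

Step 1: For a second-order reaction: 1/[ClO] = 1/[ClO]₀ + kt
Step 2: 1/[ClO] = 1/0.366 + 0.28 × 42
Step 3: 1/[ClO] = 2.732 + 11.76 = 14.49
Step 4: [ClO] = 1/14.49 = 0.069 M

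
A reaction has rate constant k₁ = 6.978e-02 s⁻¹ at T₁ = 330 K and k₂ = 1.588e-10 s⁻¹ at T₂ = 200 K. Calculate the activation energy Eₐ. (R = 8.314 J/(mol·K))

84.0 kJ/mol

Step 1: Use the two-temperature Arrhenius form: ln(k₂/k₁) = -Eₐ/R × (1/T₂ - 1/T₁)
Step 2: ln(k₂/k₁) = ln(1.588e-10/6.978e-02) = ln(2.27572e-09) = -19.901
Step 3: 1/T₂ - 1/T₁ = 1/200 - 1/330 = 1.969697e-03 K⁻¹
Step 4: Eₐ = -R × ln(k₂/k₁) / (1/T₂ - 1/T₁) = -8.314 × -19.901 / 1.969697e-03
Step 5: Eₐ = 8.4001e+04 J/mol = 84.0 kJ/mol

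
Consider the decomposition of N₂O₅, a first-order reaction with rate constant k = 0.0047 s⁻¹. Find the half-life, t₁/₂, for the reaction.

147.5 s

Step 1: For a first-order reaction, t₁/₂ = ln(2)/k
Step 2: t₁/₂ = ln(2)/0.0047
Step 3: t₁/₂ = 0.6931/0.0047 = 147.5 s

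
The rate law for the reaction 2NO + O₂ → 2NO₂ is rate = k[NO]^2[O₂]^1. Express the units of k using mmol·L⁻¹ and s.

(mmol·L⁻¹)⁻²·s⁻¹

Step 1: Overall order = 2 + 1 = 3.
Step 2: rate has units mmol·L⁻¹·s⁻¹; [NO]^2[O₂]^1 has units (mmol·L⁻¹)^3.
Step 3: k = rate/([NO]^2[O₂]^1), so units of k = (mmol·L⁻¹)^(1-3)·s⁻¹ = (mmol·L⁻¹)⁻²·s⁻¹.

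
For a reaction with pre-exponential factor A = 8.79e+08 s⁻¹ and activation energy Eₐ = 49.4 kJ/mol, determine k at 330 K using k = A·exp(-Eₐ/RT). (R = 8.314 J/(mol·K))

1.33e+01 s⁻¹

Step 1: Use the Arrhenius equation: k = A × exp(-Eₐ/RT)
Step 2: Convert Eₐ to J/mol: 49.4 kJ/mol = 49400 J/mol
Step 3: Calculate the exponent: -Eₐ/(RT) = -49400/(8.314 × 330) = -18.00541
Step 4: k = 8.79e+08 × exp(-18.00541)
Step 5: k = 8.79e+08 × 1.51478e-08 = 1.3315e+01 s⁻¹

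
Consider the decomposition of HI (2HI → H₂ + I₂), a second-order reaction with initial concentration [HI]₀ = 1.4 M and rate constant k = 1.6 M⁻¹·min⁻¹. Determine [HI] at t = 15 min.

0.04046 M

Step 1: For a second-order reaction: 1/[HI] = 1/[HI]₀ + kt
Step 2: 1/[HI] = 1/1.4 + 1.6 × 15
Step 3: 1/[HI] = 0.7143 + 24 = 24.71
Step 4: [HI] = 1/24.71 = 0.04046 M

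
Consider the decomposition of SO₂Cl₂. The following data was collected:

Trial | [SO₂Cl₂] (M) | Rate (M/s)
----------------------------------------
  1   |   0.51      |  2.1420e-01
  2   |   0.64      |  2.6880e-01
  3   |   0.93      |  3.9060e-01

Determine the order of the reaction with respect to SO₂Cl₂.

first order (1)

Step 1: Compare trials to find order n where rate₂/rate₁ = ([SO₂Cl₂]₂/[SO₂Cl₂]₁)^n
Step 2: rate₂/rate₁ = 2.6880e-01/2.1420e-01 = 1.255
Step 3: [SO₂Cl₂]₂/[SO₂Cl₂]₁ = 0.64/0.51 = 1.255
Step 4: n = ln(1.255)/ln(1.255) = 1.00 ≈ 1
Step 5: The reaction is first order in SO₂Cl₂.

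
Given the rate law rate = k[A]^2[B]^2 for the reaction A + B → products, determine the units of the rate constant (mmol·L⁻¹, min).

(mmol·L⁻¹)⁻³·min⁻¹

Step 1: Overall order = 2 + 2 = 4.
Step 2: rate has units mmol·L⁻¹·min⁻¹; [A]^2[B]^2 has units (mmol·L⁻¹)^4.
Step 3: k = rate/([A]^2[B]^2), so units of k = (mmol·L⁻¹)^(1-4)·min⁻¹ = (mmol·L⁻¹)⁻³·min⁻¹.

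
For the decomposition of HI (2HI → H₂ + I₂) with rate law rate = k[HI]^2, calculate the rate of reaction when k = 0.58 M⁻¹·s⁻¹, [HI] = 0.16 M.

0.01485 M/s

Step 1: Identify the rate law: rate = k[HI]^2
Step 2: Substitute values: rate = 0.58 × (0.16)^2
Step 3: Calculate: rate = 0.58 × 0.0256 = 0.014848 M/s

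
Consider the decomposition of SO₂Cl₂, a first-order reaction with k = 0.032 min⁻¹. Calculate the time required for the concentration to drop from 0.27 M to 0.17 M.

14.46 min

Step 1: For first-order: t = ln([SO₂Cl₂]₀/[SO₂Cl₂])/k
Step 2: t = ln(0.27/0.17)/0.032
Step 3: t = ln(1.588)/0.032
Step 4: t = 0.4626/0.032 = 14.46 min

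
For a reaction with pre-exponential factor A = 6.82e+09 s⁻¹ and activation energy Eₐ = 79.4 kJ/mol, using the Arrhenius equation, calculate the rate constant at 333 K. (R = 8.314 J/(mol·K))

2.39e-03 s⁻¹

Step 1: Use the Arrhenius equation: k = A × exp(-Eₐ/RT)
Step 2: Convert Eₐ to J/mol: 79.4 kJ/mol = 79400 J/mol
Step 3: Calculate the exponent: -Eₐ/(RT) = -79400/(8.314 × 333) = -28.67915
Step 4: k = 6.82e+09 × exp(-28.67915)
Step 5: k = 6.82e+09 × 3.50593e-13 = 2.3910e-03 s⁻¹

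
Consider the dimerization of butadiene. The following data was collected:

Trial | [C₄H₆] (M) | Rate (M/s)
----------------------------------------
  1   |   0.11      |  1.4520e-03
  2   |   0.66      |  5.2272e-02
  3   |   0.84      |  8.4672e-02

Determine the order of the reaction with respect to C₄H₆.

second order (2)

Step 1: Compare trials to find order n where rate₂/rate₁ = ([C₄H₆]₂/[C₄H₆]₁)^n
Step 2: rate₂/rate₁ = 5.2272e-02/1.4520e-03 = 36
Step 3: [C₄H₆]₂/[C₄H₆]₁ = 0.66/0.11 = 6
Step 4: n = ln(36)/ln(6) = 2.00 ≈ 2
Step 5: The reaction is second order in C₄H₆.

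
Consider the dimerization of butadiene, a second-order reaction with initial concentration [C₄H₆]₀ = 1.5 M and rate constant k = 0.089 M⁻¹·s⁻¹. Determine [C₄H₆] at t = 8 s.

0.7253 M

Step 1: For a second-order reaction: 1/[C₄H₆] = 1/[C₄H₆]₀ + kt
Step 2: 1/[C₄H₆] = 1/1.5 + 0.089 × 8
Step 3: 1/[C₄H₆] = 0.6667 + 0.712 = 1.379
Step 4: [C₄H₆] = 1/1.379 = 0.7253 M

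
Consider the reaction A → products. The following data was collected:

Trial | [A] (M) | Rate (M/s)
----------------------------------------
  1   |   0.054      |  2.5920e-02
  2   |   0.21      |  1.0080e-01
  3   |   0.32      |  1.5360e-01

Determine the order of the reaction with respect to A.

first order (1)

Step 1: Compare trials to find order n where rate₂/rate₁ = ([A]₂/[A]₁)^n
Step 2: rate₂/rate₁ = 1.0080e-01/2.5920e-02 = 3.889
Step 3: [A]₂/[A]₁ = 0.21/0.054 = 3.889
Step 4: n = ln(3.889)/ln(3.889) = 1.00 ≈ 1
Step 5: The reaction is first order in A.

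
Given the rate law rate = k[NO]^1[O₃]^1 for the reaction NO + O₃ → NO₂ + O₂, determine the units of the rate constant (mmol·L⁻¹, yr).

(mmol·L⁻¹)⁻¹·yr⁻¹

Step 1: Overall order = 1 + 1 = 2.
Step 2: rate has units mmol·L⁻¹·yr⁻¹; [NO]^1[O₃]^1 has units (mmol·L⁻¹)^2.
Step 3: k = rate/([NO]^1[O₃]^1), so units of k = (mmol·L⁻¹)^(1-2)·yr⁻¹ = (mmol·L⁻¹)⁻¹·yr⁻¹.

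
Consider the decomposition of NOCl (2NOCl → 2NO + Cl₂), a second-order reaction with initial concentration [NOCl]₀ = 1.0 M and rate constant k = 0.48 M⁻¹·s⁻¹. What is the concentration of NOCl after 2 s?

0.5102 M

Step 1: For a second-order reaction: 1/[NOCl] = 1/[NOCl]₀ + kt
Step 2: 1/[NOCl] = 1/1.0 + 0.48 × 2
Step 3: 1/[NOCl] = 1 + 0.96 = 1.96
Step 4: [NOCl] = 1/1.96 = 0.5102 M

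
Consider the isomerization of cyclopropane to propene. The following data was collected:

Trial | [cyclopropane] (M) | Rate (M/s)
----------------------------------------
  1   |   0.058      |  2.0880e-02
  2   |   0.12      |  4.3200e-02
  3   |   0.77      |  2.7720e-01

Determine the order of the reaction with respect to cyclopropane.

first order (1)

Step 1: Compare trials to find order n where rate₂/rate₁ = ([cyclopropane]₂/[cyclopropane]₁)^n
Step 2: rate₂/rate₁ = 4.3200e-02/2.0880e-02 = 2.069
Step 3: [cyclopropane]₂/[cyclopropane]₁ = 0.12/0.058 = 2.069
Step 4: n = ln(2.069)/ln(2.069) = 1.00 ≈ 1
Step 5: The reaction is first order in cyclopropane.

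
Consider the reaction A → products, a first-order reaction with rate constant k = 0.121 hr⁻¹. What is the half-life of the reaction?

5.728 hr

Step 1: For a first-order reaction, t₁/₂ = ln(2)/k
Step 2: t₁/₂ = ln(2)/0.121
Step 3: t₁/₂ = 0.6931/0.121 = 5.728 hr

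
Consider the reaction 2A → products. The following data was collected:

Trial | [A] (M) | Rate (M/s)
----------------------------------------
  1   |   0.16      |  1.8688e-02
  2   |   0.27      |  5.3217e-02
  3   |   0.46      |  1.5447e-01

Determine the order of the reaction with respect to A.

second order (2)

Step 1: Compare trials to find order n where rate₂/rate₁ = ([A]₂/[A]₁)^n
Step 2: rate₂/rate₁ = 5.3217e-02/1.8688e-02 = 2.848
Step 3: [A]₂/[A]₁ = 0.27/0.16 = 1.688
Step 4: n = ln(2.848)/ln(1.688) = 2.00 ≈ 2
Step 5: The reaction is second order in A.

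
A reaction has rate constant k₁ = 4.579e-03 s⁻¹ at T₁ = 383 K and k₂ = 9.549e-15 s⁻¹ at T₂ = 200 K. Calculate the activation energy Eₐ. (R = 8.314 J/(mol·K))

93.6 kJ/mol

Step 1: Use the two-temperature Arrhenius form: ln(k₂/k₁) = -Eₐ/R × (1/T₂ - 1/T₁)
Step 2: ln(k₂/k₁) = ln(9.549e-15/4.579e-03) = ln(2.08539e-12) = -26.8961
Step 3: 1/T₂ - 1/T₁ = 1/200 - 1/383 = 2.389034e-03 K⁻¹
Step 4: Eₐ = -R × ln(k₂/k₁) / (1/T₂ - 1/T₁) = -8.314 × -26.8961 / 2.389034e-03
Step 5: Eₐ = 9.3600e+04 J/mol = 93.6 kJ/mol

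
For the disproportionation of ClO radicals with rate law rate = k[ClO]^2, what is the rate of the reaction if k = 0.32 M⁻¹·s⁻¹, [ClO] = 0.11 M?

0.003872 M/s

Step 1: Identify the rate law: rate = k[ClO]^2
Step 2: Substitute values: rate = 0.32 × (0.11)^2
Step 3: Calculate: rate = 0.32 × 0.0121 = 0.003872 M/s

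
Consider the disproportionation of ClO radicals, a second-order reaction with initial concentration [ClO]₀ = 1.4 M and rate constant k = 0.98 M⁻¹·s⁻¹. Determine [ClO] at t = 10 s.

0.09511 M

Step 1: For a second-order reaction: 1/[ClO] = 1/[ClO]₀ + kt
Step 2: 1/[ClO] = 1/1.4 + 0.98 × 10
Step 3: 1/[ClO] = 0.7143 + 9.8 = 10.51
Step 4: [ClO] = 1/10.51 = 0.09511 M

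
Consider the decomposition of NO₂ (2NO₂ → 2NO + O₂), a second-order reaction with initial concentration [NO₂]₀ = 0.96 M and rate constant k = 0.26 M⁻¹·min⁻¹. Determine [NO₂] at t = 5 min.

0.427 M

Step 1: For a second-order reaction: 1/[NO₂] = 1/[NO₂]₀ + kt
Step 2: 1/[NO₂] = 1/0.96 + 0.26 × 5
Step 3: 1/[NO₂] = 1.042 + 1.3 = 2.342
Step 4: [NO₂] = 1/2.342 = 0.427 M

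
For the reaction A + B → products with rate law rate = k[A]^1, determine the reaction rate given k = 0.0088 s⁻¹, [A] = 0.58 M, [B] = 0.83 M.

0.005104 M/s

Step 1: The rate law is rate = k[A]^1
Step 2: Note that the rate does not depend on [B] (zero order in B).
Step 3: rate = 0.0088 × (0.58)^1 = 0.005104 M/s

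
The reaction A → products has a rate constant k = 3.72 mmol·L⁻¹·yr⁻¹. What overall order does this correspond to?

zeroth order (0)

Step 1: The units of k for an nth-order reaction are (concentration)^(1-n)·(time)⁻¹.
Step 2: Here k has units mmol·L⁻¹·yr⁻¹, so the concentration exponent is 1.
Step 3: 1 - n = 1 ⇒ n = 0. The reaction is zeroth order.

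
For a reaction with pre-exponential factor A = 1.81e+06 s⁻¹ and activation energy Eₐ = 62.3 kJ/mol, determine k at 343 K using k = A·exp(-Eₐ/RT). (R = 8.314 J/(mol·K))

5.89e-04 s⁻¹

Step 1: Use the Arrhenius equation: k = A × exp(-Eₐ/RT)
Step 2: Convert Eₐ to J/mol: 62.3 kJ/mol = 62300 J/mol
Step 3: Calculate the exponent: -Eₐ/(RT) = -62300/(8.314 × 343) = -21.84660
Step 4: k = 1.81e+06 × exp(-21.84660)
Step 5: k = 1.81e+06 × 3.25194e-10 = 5.8860e-04 s⁻¹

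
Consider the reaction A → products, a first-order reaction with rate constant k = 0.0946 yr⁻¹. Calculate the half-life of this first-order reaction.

7.327 yr

Step 1: For a first-order reaction, t₁/₂ = ln(2)/k
Step 2: t₁/₂ = ln(2)/0.0946
Step 3: t₁/₂ = 0.6931/0.0946 = 7.327 yr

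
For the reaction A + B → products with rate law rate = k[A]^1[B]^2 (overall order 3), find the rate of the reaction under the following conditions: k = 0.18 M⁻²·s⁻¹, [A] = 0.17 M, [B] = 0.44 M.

0.005924 M/s

Step 1: The rate law is rate = k[A]^1[B]^2, overall order = 1+2 = 3
Step 2: Substitute values: rate = 0.18 × (0.17)^1 × (0.44)^2
Step 3: rate = 0.18 × 0.17 × 0.1936 = 0.00592416 M/s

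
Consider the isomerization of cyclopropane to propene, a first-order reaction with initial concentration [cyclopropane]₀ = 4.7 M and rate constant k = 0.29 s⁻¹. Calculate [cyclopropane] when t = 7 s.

0.6173 M

Step 1: For a first-order reaction: [cyclopropane] = [cyclopropane]₀ × e^(-kt)
Step 2: [cyclopropane] = 4.7 × e^(-0.29 × 7)
Step 3: [cyclopropane] = 4.7 × e^(-2.03)
Step 4: [cyclopropane] = 4.7 × 0.131336 = 0.6173 M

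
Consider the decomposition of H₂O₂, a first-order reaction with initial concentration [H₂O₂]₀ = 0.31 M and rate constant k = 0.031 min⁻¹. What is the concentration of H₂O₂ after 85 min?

0.02223 M

Step 1: For a first-order reaction: [H₂O₂] = [H₂O₂]₀ × e^(-kt)
Step 2: [H₂O₂] = 0.31 × e^(-0.031 × 85)
Step 3: [H₂O₂] = 0.31 × e^(-2.635)
Step 4: [H₂O₂] = 0.31 × 0.071719 = 0.02223 M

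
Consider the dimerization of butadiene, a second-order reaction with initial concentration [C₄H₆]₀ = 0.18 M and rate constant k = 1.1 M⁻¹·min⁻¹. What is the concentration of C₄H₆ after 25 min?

0.03025 M

Step 1: For a second-order reaction: 1/[C₄H₆] = 1/[C₄H₆]₀ + kt
Step 2: 1/[C₄H₆] = 1/0.18 + 1.1 × 25
Step 3: 1/[C₄H₆] = 5.556 + 27.5 = 33.06
Step 4: [C₄H₆] = 1/33.06 = 0.03025 M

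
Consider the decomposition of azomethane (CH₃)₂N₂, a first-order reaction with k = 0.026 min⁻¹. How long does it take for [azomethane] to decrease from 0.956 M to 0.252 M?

51.28 min

Step 1: For first-order: t = ln([azomethane]₀/[azomethane])/k
Step 2: t = ln(0.956/0.252)/0.026
Step 3: t = ln(3.794)/0.026
Step 4: t = 1.333/0.026 = 51.28 min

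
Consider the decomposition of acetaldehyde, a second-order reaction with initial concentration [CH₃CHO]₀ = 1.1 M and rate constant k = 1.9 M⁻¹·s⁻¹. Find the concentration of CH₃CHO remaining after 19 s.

0.02702 M

Step 1: For a second-order reaction: 1/[CH₃CHO] = 1/[CH₃CHO]₀ + kt
Step 2: 1/[CH₃CHO] = 1/1.1 + 1.9 × 19
Step 3: 1/[CH₃CHO] = 0.9091 + 36.1 = 37.01
Step 4: [CH₃CHO] = 1/37.01 = 0.02702 M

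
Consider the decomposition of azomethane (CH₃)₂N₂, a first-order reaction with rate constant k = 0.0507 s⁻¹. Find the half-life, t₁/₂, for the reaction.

13.67 s

Step 1: For a first-order reaction, t₁/₂ = ln(2)/k
Step 2: t₁/₂ = ln(2)/0.0507
Step 3: t₁/₂ = 0.6931/0.0507 = 13.67 s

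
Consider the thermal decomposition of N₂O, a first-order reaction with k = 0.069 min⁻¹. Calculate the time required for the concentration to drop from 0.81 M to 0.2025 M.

20.09 min

Step 1: For first-order: t = ln([N₂O]₀/[N₂O])/k
Step 2: t = ln(0.81/0.2025)/0.069
Step 3: t = ln(4)/0.069
Step 4: t = 1.386/0.069 = 20.09 min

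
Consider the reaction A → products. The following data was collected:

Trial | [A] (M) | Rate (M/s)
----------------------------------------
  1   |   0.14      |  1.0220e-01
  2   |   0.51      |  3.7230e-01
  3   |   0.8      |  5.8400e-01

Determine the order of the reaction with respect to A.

first order (1)

Step 1: Compare trials to find order n where rate₂/rate₁ = ([A]₂/[A]₁)^n
Step 2: rate₂/rate₁ = 3.7230e-01/1.0220e-01 = 3.643
Step 3: [A]₂/[A]₁ = 0.51/0.14 = 3.643
Step 4: n = ln(3.643)/ln(3.643) = 1.00 ≈ 1
Step 5: The reaction is first order in A.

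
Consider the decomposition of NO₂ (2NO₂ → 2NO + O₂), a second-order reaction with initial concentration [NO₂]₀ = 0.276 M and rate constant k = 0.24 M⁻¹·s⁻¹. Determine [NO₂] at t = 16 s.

0.134 M

Step 1: For a second-order reaction: 1/[NO₂] = 1/[NO₂]₀ + kt
Step 2: 1/[NO₂] = 1/0.276 + 0.24 × 16
Step 3: 1/[NO₂] = 3.623 + 3.84 = 7.463
Step 4: [NO₂] = 1/7.463 = 0.134 M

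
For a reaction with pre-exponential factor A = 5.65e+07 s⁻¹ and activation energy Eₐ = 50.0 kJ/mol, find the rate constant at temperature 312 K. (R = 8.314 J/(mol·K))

2.40e-01 s⁻¹

Step 1: Use the Arrhenius equation: k = A × exp(-Eₐ/RT)
Step 2: Convert Eₐ to J/mol: 50.0 kJ/mol = 50000 J/mol
Step 3: Calculate the exponent: -Eₐ/(RT) = -50000/(8.314 × 312) = -19.27549
Step 4: k = 5.65e+07 × exp(-19.27549)
Step 5: k = 5.65e+07 × 4.25364e-09 = 2.4033e-01 s⁻¹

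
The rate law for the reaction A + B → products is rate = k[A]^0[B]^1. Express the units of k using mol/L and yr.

yr⁻¹

Step 1: Overall order = 0 + 1 = 1.
Step 2: rate has units mol/L·yr⁻¹; [A]^0[B]^1 has units (mol/L)^1.
Step 3: k = rate/([A]^0[B]^1), so units of k = (mol/L)^(1-1)·yr⁻¹ = yr⁻¹.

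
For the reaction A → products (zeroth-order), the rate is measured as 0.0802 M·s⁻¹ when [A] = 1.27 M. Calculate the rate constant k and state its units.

0.0802 M·s⁻¹

Step 1: For a zeroth-order reaction, rate = k (independent of concentration).
Step 2: k = rate = 0.0802 M·s⁻¹.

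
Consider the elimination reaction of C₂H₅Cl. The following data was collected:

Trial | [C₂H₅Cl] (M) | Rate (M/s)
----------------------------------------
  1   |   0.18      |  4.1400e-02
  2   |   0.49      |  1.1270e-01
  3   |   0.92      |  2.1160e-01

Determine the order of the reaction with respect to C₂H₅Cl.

first order (1)

Step 1: Compare trials to find order n where rate₂/rate₁ = ([C₂H₅Cl]₂/[C₂H₅Cl]₁)^n
Step 2: rate₂/rate₁ = 1.1270e-01/4.1400e-02 = 2.722
Step 3: [C₂H₅Cl]₂/[C₂H₅Cl]₁ = 0.49/0.18 = 2.722
Step 4: n = ln(2.722)/ln(2.722) = 1.00 ≈ 1
Step 5: The reaction is first order in C₂H₅Cl.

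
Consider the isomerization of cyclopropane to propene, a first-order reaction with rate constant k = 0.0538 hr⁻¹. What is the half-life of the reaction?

12.88 hr

Step 1: For a first-order reaction, t₁/₂ = ln(2)/k
Step 2: t₁/₂ = ln(2)/0.0538
Step 3: t₁/₂ = 0.6931/0.0538 = 12.88 hr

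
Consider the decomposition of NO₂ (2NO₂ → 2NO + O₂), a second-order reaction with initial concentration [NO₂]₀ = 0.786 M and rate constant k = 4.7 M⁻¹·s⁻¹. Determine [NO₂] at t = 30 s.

0.007029 M

Step 1: For a second-order reaction: 1/[NO₂] = 1/[NO₂]₀ + kt
Step 2: 1/[NO₂] = 1/0.786 + 4.7 × 30
Step 3: 1/[NO₂] = 1.272 + 141 = 142.3
Step 4: [NO₂] = 1/142.3 = 0.007029 M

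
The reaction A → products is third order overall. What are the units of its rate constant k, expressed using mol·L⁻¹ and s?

(mol·L⁻¹)⁻²·s⁻¹

Step 1: For overall order n, rate = k × (concentration)^n.
Step 2: Rate has units mol·L⁻¹·s⁻¹; concentration term has units (mol·L⁻¹)^3.
Step 3: k = rate / (concentration)^n, so units of k = (mol·L⁻¹)^(1-3)·s⁻¹ = (mol·L⁻¹)⁻²·s⁻¹.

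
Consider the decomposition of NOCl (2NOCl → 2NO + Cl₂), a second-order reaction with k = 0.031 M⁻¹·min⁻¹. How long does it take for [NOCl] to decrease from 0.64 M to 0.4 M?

30.24 min

Step 1: For second-order: t = (1/[NOCl] - 1/[NOCl]₀)/k
Step 2: t = (1/0.4 - 1/0.64)/0.031
Step 3: t = (2.5 - 1.562)/0.031
Step 4: t = 0.9375/0.031 = 30.24 min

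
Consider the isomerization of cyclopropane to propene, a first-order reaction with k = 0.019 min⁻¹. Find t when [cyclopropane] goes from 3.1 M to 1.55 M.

36.48 min

Step 1: For first-order: t = ln([cyclopropane]₀/[cyclopropane])/k
Step 2: t = ln(3.1/1.55)/0.019
Step 3: t = ln(2)/0.019
Step 4: t = 0.6931/0.019 = 36.48 min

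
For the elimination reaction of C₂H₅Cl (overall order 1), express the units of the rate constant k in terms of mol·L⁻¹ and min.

min⁻¹

Step 1: For overall order n, rate = k × (concentration)^n.
Step 2: Rate has units mol·L⁻¹·min⁻¹; concentration term has units (mol·L⁻¹)^1.
Step 3: k = rate / (concentration)^n, so units of k = (mol·L⁻¹)^(1-1)·min⁻¹ = min⁻¹.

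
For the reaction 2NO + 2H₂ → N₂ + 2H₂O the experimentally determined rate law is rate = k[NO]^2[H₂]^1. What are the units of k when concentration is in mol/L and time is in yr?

(mol/L)⁻²·yr⁻¹

Step 1: Overall order = 2 + 1 = 3.
Step 2: rate has units mol/L·yr⁻¹; [NO]^2[H₂]^1 has units (mol/L)^3.
Step 3: k = rate/([NO]^2[H₂]^1), so units of k = (mol/L)^(1-3)·yr⁻¹ = (mol/L)⁻²·yr⁻¹.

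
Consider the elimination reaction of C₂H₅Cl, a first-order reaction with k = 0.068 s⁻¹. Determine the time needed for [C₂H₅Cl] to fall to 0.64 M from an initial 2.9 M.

22.22 s

Step 1: For first-order: t = ln([C₂H₅Cl]₀/[C₂H₅Cl])/k
Step 2: t = ln(2.9/0.64)/0.068
Step 3: t = ln(4.531)/0.068
Step 4: t = 1.511/0.068 = 22.22 s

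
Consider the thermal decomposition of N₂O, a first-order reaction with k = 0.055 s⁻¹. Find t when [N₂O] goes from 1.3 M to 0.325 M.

25.21 s

Step 1: For first-order: t = ln([N₂O]₀/[N₂O])/k
Step 2: t = ln(1.3/0.325)/0.055
Step 3: t = ln(4)/0.055
Step 4: t = 1.386/0.055 = 25.21 s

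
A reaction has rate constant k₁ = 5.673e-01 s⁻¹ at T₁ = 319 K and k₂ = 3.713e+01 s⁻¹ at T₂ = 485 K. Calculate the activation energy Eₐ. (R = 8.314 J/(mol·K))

32.4 kJ/mol

Step 1: Use the two-temperature Arrhenius form: ln(k₂/k₁) = -Eₐ/R × (1/T₂ - 1/T₁)
Step 2: ln(k₂/k₁) = ln(3.713e+01/5.673e-01) = ln(65.4504) = 4.18129
Step 3: 1/T₂ - 1/T₁ = 1/485 - 1/319 = -1.072941e-03 K⁻¹
Step 4: Eₐ = -R × ln(k₂/k₁) / (1/T₂ - 1/T₁) = -8.314 × 4.18129 / -1.072941e-03
Step 5: Eₐ = 3.2400e+04 J/mol = 32.4 kJ/mol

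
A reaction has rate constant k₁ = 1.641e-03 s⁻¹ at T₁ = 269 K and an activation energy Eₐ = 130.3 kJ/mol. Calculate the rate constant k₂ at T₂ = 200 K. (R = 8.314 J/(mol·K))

3.060e-12 s⁻¹

Step 1: Use the two-temperature Arrhenius form: ln(k₂/k₁) = -Eₐ/R × (1/T₂ - 1/T₁)
Step 2: Convert Eₐ to J/mol: 130.3 kJ/mol = 130300 J/mol
Step 3: 1/T₂ - 1/T₁ = 1/200 - 1/269 = 1.282528e-03 K⁻¹
Step 4: ln(k₂/k₁) = -130300/8.314 × 1.282528e-03 = -20.10024
Step 5: k₂ = k₁ × exp(-20.10024) = 1.641e-03 × 1.86456e-09 = 3.060e-12 s⁻¹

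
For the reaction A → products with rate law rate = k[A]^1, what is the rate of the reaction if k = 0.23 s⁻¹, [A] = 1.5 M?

0.345 M/s

Step 1: Identify the rate law: rate = k[A]^1
Step 2: Substitute values: rate = 0.23 × (1.5)^1
Step 3: Calculate: rate = 0.23 × 1.5 = 0.345 M/s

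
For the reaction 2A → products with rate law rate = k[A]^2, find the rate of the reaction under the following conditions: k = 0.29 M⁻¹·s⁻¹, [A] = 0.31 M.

0.02787 M/s

Step 1: Identify the rate law: rate = k[A]^2
Step 2: Substitute values: rate = 0.29 × (0.31)^2
Step 3: Calculate: rate = 0.29 × 0.0961 = 0.027869 M/s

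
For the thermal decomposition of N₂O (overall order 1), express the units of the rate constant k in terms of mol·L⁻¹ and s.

s⁻¹

Step 1: For overall order n, rate = k × (concentration)^n.
Step 2: Rate has units mol·L⁻¹·s⁻¹; concentration term has units (mol·L⁻¹)^1.
Step 3: k = rate / (concentration)^n, so units of k = (mol·L⁻¹)^(1-1)·s⁻¹ = s⁻¹.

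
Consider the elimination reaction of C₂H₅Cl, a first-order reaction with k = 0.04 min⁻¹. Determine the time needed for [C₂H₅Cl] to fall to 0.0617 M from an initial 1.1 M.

72.02 min

Step 1: For first-order: t = ln([C₂H₅Cl]₀/[C₂H₅Cl])/k
Step 2: t = ln(1.1/0.0617)/0.04
Step 3: t = ln(17.83)/0.04
Step 4: t = 2.881/0.04 = 72.02 min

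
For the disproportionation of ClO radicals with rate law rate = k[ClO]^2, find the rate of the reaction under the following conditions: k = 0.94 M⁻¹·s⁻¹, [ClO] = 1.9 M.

3.393 M/s

Step 1: Identify the rate law: rate = k[ClO]^2
Step 2: Substitute values: rate = 0.94 × (1.9)^2
Step 3: Calculate: rate = 0.94 × 3.61 = 3.3934 M/s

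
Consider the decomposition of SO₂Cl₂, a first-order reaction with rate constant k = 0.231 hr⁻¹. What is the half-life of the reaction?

3.001 hr

Step 1: For a first-order reaction, t₁/₂ = ln(2)/k
Step 2: t₁/₂ = ln(2)/0.231
Step 3: t₁/₂ = 0.6931/0.231 = 3.001 hr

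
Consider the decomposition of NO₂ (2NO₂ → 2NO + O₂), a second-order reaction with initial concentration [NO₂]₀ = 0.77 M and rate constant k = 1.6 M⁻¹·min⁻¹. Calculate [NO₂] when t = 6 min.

0.09175 M

Step 1: For a second-order reaction: 1/[NO₂] = 1/[NO₂]₀ + kt
Step 2: 1/[NO₂] = 1/0.77 + 1.6 × 6
Step 3: 1/[NO₂] = 1.299 + 9.6 = 10.9
Step 4: [NO₂] = 1/10.9 = 0.09175 M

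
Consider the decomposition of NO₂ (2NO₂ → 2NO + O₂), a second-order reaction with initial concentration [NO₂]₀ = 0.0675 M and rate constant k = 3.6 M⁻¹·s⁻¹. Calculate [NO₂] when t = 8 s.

0.02293 M

Step 1: For a second-order reaction: 1/[NO₂] = 1/[NO₂]₀ + kt
Step 2: 1/[NO₂] = 1/0.0675 + 3.6 × 8
Step 3: 1/[NO₂] = 14.81 + 28.8 = 43.61
Step 4: [NO₂] = 1/43.61 = 0.02293 M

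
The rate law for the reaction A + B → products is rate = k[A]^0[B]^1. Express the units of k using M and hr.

hr⁻¹

Step 1: Overall order = 0 + 1 = 1.
Step 2: rate has units M·hr⁻¹; [A]^0[B]^1 has units M^1.
Step 3: k = rate/([A]^0[B]^1), so units of k = M^(1-1)·hr⁻¹ = hr⁻¹.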